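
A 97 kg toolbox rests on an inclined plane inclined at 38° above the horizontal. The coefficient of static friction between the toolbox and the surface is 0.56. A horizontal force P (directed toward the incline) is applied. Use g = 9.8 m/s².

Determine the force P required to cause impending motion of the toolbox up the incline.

At impending motion up the slope, friction acts down-slope at its limit: f = μ_s N.
Perpendicular to the incline: N = m g cos θ + P sin θ.
Along the incline: P cos θ = m g sin θ + μ_s N = m g sin θ + μ_s (m g cos θ + P sin θ).
Solving, P (cos θ − μ_s sin θ) = m g (sin θ + μ_s cos θ), so P = 97×9.8×(sin 38° + 0.56 cos 38°)/(cos 38° − 0.56 sin 38°) = 951×1.057/0.4432 = 2270 N.

P ≈ 2270 N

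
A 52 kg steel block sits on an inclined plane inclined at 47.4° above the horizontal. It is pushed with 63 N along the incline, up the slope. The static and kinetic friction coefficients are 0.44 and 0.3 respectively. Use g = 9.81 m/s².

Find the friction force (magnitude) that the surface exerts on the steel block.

f ≈ 104 N (up the incline)

Normal force: N = m g cos θ = 52 × 9.81 × cos 47.4° = 345.3 N.
The friction needed for equilibrium is m g sin θ − P = 375.5 − 63 = 312.5 N, measured positive up-slope.
The static-friction ceiling is μ_s N = 0.44 × 345.3 = 151.9 N.
|312.5| exceeds 151.9 N, so the steel block slips down-slope; friction is kinetic, f = μ_k N = 0.3×345.3 = 104 N.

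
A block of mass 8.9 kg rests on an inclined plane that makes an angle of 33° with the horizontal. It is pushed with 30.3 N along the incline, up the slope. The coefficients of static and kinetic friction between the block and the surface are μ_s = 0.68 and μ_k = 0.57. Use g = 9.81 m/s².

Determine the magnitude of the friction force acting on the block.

f ≈ 17.3 N (up the incline)

Perpendicular to the surface, N = m g cos θ = 8.9·9.81·cos 33° = 73.22 N.
The friction needed for equilibrium is m g sin θ − P = 47.55 − 30.3 = 17.25 N, measured positive up-slope.
The static-friction ceiling is μ_s N = 0.68 × 73.22 = 49.79 N.
Since |17.25| ≤ 49.79 N, static friction is sufficient; f equals the required value, not μ_s N.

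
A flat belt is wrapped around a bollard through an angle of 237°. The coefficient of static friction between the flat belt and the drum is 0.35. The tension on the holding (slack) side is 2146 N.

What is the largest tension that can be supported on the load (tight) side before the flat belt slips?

At impending slip the capstan equation gives T₂/T₁ = e^{μβ} with β in radians.
β = 237° × π/180 = 4.136 rad.
e^{μβ} = e^{0.35×4.136} = 4.254.
T₂ = T₁ · e^{μβ} = 2146 × 4.254 = 9130 N.

T_max ≈ 9130 N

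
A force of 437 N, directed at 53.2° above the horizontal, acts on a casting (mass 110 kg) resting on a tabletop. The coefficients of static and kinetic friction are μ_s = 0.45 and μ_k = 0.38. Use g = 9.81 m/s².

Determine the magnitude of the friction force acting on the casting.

f ≈ 262 N

N = m g − P sin α = 1079 − 437×sin 53.2° = 729.2 N.
For equilibrium, f = P cos α = 437×cos 53.2° = 261.8 N.
The static-friction limit is μ_s N = 328.1 N.
Since 261.8 N does not exceed the limit, the casting stays at rest and f = 262 N.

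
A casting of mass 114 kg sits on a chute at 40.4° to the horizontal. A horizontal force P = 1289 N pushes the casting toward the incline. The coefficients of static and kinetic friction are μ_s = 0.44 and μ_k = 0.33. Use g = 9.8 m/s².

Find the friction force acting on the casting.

The horizontal push has a component P sin θ into the surface, so N = m g cos θ + P sin θ = 850.8 + 835.4 = 1686 N.
Along the incline, the net driving force (taking up-slope positive) is P cos θ − m g sin θ = 981.6 − 724.1 = 257.5 N, so equilibrium requires friction f = -257.5 N (down-slope).
Maximum static friction: μ_s N = 0.44 × 1686 = 741.9 N.
Since 257.5 N is within the 741.9 N limit, the casting stays put and friction is exactly 258 N.

f ≈ 258 N (down the incline)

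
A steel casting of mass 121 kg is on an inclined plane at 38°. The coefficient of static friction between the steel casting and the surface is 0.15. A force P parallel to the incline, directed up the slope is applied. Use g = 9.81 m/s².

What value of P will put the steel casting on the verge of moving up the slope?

P ≈ 871 N

At impending motion up the slope, friction acts down-slope at its limit: f = μ_s N.
P is parallel to the surface, so N = m g cos θ = 935 N.
Along the incline: P = m g sin θ + μ_s N = 731 + 0.15×935 = 871 N.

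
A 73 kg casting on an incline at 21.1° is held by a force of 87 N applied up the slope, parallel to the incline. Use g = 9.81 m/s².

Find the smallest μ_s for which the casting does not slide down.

N = m g cos θ = 668.1 N.
Friction must make up the shortfall along the incline: f = m g sin θ − P = 257.8 − 87 = 170.8 N.
At the threshold f = μ_s N, so μ_s,min = 170.8/668.1 = 0.256.

μ_s,min ≈ 0.256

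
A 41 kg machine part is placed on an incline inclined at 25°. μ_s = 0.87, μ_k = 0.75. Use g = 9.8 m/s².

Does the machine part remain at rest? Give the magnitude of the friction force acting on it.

f ≈ 170 N

N = m g cos θ = 364 N.
Down-slope weight component: m g sin θ = 170 N.
μ_s N = 317 N.
170 ≤ 317 N, so it stays put; friction = 170 N.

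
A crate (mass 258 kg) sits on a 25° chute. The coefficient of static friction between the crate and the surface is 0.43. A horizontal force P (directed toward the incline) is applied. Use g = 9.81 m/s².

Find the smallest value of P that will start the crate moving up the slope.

At impending motion up the slope, friction acts down-slope at its limit: f = μ_s N.
Perpendicular to the incline: N = m g cos θ + P sin θ.
Along the incline: P cos θ = m g sin θ + μ_s N = m g sin θ + μ_s (m g cos θ + P sin θ).
Solving, P (cos θ − μ_s sin θ) = m g (sin θ + μ_s cos θ), so P = 258×9.81×(sin 25° + 0.43 cos 25°)/(cos 25° − 0.43 sin 25°) = 2530×0.8123/0.7246 = 2840 N.

P ≈ 2840 N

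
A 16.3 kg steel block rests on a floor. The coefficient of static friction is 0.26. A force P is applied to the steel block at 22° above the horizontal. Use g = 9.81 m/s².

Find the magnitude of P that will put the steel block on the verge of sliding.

P ≈ 40.6 N

N = m g − P sin α (the pull lifts the steel block).
At impending slip, P cos α = μ_s N = μ_s (m g − P sin α).
Solving: P (cos α + μ_s sin α) = μ_s m g → P = 0.26×160/(cos 22° + 0.26 sin 22°) = 41.6/1.025 = 40.6 N.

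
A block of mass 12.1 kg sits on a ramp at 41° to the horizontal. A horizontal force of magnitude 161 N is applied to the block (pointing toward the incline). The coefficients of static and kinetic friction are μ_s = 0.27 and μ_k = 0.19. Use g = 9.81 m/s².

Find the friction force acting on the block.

Resolve perpendicular to the incline: N = m g cos θ + P sin θ = 12.1×9.81×cos 41° + 161×sin 41° = 195.2 N.
Along the incline, the net driving force (taking up-slope positive) is P cos θ − m g sin θ = 121.5 − 77.87 = 43.63 N, so equilibrium requires friction f = -43.63 N (down-slope).
Maximum static friction: μ_s N = 0.27 × 195.2 = 52.71 N.
|f_req| = 43.63 ≤ 52.71 N → the block is in equilibrium; friction equals the required value.

f ≈ 43.6 N (down the incline)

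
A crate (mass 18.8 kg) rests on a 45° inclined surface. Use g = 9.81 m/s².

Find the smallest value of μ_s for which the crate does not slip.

At the slip threshold m g sin θ = μ_s m g cos θ, so μ_s,min = tan θ.
μ_s,min = tan 45° = 1.

μ_s,min ≈ 1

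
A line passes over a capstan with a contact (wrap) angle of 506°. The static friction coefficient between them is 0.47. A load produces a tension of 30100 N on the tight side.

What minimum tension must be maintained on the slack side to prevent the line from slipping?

Capstan equation at impending slip: T_tight/T_slack = e^{μβ}.
β = 506° = 8.831 rad; e^{μβ} = e^{0.47×8.831} = 63.48.
T_slack = T_tight / e^{μβ} = 30100 / 63.48 = 474 N.

T_min ≈ 474 N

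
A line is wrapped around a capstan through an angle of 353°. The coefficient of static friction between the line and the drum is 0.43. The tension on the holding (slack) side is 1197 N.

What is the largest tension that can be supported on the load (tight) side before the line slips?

At impending slip the capstan equation gives T₂/T₁ = e^{μβ} with β in radians.
β = 353° × π/180 = 6.161 rad.
e^{μβ} = e^{0.43×6.161} = 14.14.
T₂ = T₁ · e^{μβ} = 1197 × 14.14 = 16900 N.

T_max ≈ 16900 N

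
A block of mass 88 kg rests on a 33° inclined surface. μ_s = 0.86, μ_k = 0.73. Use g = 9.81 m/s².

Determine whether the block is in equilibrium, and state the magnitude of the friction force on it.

N = m g cos θ = 724 N.
Down-slope weight component: m g sin θ = 470 N.
μ_s N = 623 N.
470 ≤ 623 N, so it stays put; friction = 470 N.

f ≈ 470 N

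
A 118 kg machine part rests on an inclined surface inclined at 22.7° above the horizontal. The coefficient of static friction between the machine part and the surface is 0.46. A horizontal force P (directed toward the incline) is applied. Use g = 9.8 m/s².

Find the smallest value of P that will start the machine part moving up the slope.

At impending motion up the slope, friction acts down-slope at its limit: f = μ_s N.
Perpendicular to the incline: N = m g cos θ + P sin θ.
Along the incline: P cos θ = m g sin θ + μ_s N = m g sin θ + μ_s (m g cos θ + P sin θ).
Solving, P (cos θ − μ_s sin θ) = m g (sin θ + μ_s cos θ), so P = 118×9.8×(sin 22.7° + 0.46 cos 22.7°)/(cos 22.7° − 0.46 sin 22.7°) = 1160×0.8103/0.745 = 1260 N.

P ≈ 1260 N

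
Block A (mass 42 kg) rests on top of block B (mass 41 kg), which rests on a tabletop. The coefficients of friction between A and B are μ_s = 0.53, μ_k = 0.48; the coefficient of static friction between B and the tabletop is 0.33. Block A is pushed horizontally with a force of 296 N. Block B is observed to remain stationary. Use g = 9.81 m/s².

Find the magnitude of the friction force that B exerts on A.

f ≈ 198 N

Between the blocks, N₁ = m_A g = 412 N.
Maximum static friction on A from B: μ_s N₁ = 0.53×412 = 218.4 N.
Since P = 296 N > 218.4 N, A slides on B; the A–B friction is kinetic: f₁ = μ_k N₁ = 0.48×412 = 198 N.
By Newton's third law B feels 198 N forward from A. With B stationary, the floor's static friction on B balances it: f₂ = 198 N (well within μ_s(m_A+m_B)g = 268.7 N).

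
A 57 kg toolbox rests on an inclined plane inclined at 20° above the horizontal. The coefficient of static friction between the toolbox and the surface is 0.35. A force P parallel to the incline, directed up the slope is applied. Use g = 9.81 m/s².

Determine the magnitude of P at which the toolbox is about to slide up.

P ≈ 375 N

At impending motion up the slope, friction acts down-slope at its limit: f = μ_s N.
P is parallel to the surface, so N = m g cos θ = 525 N.
Along the incline: P = m g sin θ + μ_s N = 191 + 0.35×525 = 375 N.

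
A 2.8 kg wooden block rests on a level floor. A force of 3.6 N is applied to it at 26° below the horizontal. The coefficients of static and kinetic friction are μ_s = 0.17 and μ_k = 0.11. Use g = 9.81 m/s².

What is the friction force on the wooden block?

Vertical equilibrium gives N = m g + P sin α = 29.05 N.
Horizontally, friction must balance P cos α = 3.236 N.
The static-friction limit is μ_s N = 4.938 N.
3.236 ≤ 4.938 N → static; friction equals the required 3.24 N.

f ≈ 3.24 N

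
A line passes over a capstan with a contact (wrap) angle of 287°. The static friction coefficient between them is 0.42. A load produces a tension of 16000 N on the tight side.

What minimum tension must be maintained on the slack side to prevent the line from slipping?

Capstan equation at impending slip: T_tight/T_slack = e^{μβ}.
β = 287° = 5.009 rad; e^{μβ} = e^{0.42×5.009} = 8.197.
T_slack = T_tight / e^{μβ} = 16000 / 8.197 = 1950 N.

T_min ≈ 1950 N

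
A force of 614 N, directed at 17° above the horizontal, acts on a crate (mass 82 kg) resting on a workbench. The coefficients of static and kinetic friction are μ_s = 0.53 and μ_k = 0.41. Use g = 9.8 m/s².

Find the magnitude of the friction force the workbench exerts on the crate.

f ≈ 256 N

Vertical equilibrium gives N = m g − P sin α = 624.1 N.
Horizontally, friction must balance P cos α = 587.2 N.
The static-friction limit is μ_s N = 330.8 N.
The required friction exceeds μ_s N, so the crate moves and f = μ_k N = 256 N.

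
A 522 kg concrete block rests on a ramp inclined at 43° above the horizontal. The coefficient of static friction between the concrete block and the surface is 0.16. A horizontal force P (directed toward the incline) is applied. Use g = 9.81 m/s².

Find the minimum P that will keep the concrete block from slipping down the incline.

P_min ≈ 3440 N

The concrete block tends to slide down (tan θ > μ_s), so at the point of impending slip friction acts up-slope at its limit: f = μ_s N.
Perpendicular to the incline: N = m g cos θ + P sin θ.
Along the incline: P cos θ + μ_s N = m g sin θ, i.e. P cos θ + μ_s (m g cos θ + P sin θ) = m g sin θ.
Solving, P (cos θ + μ_s sin θ) = m g (sin θ − μ_s cos θ), so P = 5120×0.565/0.8405 = 3440 N.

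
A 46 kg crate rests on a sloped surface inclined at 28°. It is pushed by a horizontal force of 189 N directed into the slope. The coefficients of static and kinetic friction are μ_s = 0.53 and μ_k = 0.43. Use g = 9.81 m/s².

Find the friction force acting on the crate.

f ≈ 45 N (up the incline)

Normal direction: N = m g cos θ + P sin θ = 487.2 N.
Along the incline, the net driving force (taking up-slope positive) is P cos θ − m g sin θ = 166.9 − 211.9 = -44.98 N, so equilibrium requires friction f = 44.98 N (up-slope).
The limit of static friction is μ_s N = 258.2 N.
|f_req| = 44.98 ≤ 258.2 N → the crate is in equilibrium; friction equals the required value.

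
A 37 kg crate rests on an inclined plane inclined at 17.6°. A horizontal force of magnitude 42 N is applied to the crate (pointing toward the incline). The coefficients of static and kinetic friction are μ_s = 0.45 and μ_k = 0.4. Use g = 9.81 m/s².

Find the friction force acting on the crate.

Normal direction: N = m g cos θ + P sin θ = 358.7 N.
Along the incline, the net driving force (taking up-slope positive) is P cos θ − m g sin θ = 40.03 − 109.8 = -69.72 N, so equilibrium requires friction f = 69.72 N (up-slope).
Maximum static friction: μ_s N = 0.45 × 358.7 = 161.4 N.
Since 69.72 N is within the 161.4 N limit, the crate stays put and friction is exactly 69.7 N.

f ≈ 69.7 N (up the incline)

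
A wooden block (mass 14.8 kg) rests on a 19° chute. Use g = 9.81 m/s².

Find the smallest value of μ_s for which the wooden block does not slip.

At the slip threshold m g sin θ = μ_s m g cos θ, so μ_s,min = tan θ.
μ_s,min = tan 19° = 0.344.

μ_s,min ≈ 0.344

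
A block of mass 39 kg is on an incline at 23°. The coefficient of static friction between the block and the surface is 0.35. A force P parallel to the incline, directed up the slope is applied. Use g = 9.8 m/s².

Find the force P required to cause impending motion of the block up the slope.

At impending motion up the slope, friction acts down-slope at its limit: f = μ_s N.
P is parallel to the surface, so N = m g cos θ = 352 N.
Along the incline: P = m g sin θ + μ_s N = 149 + 0.35×352 = 272 N.

P ≈ 272 N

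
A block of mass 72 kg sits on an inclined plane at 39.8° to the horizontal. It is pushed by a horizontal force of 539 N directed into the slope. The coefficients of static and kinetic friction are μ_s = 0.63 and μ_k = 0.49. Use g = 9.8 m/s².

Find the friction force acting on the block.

f ≈ 37.6 N (up the incline)

Normal direction: N = m g cos θ + P sin θ = 887.1 N.
Along the incline, the net driving force (taking up-slope positive) is P cos θ − m g sin θ = 414.1 − 451.7 = -37.56 N, so equilibrium requires friction f = 37.56 N (up-slope).
Maximum static friction: μ_s N = 0.63 × 887.1 = 558.9 N.
Since 37.56 N is within the 558.9 N limit, the block stays put and friction is exactly 37.6 N.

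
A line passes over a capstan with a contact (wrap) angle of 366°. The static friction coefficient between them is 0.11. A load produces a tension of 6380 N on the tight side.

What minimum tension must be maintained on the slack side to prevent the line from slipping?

Capstan equation at impending slip: T_tight/T_slack = e^{μβ}.
β = 366° = 6.388 rad; e^{μβ} = e^{0.11×6.388} = 2.019.
T_slack = T_tight / e^{μβ} = 6380 / 2.019 = 3160 N.

T_min ≈ 3160 N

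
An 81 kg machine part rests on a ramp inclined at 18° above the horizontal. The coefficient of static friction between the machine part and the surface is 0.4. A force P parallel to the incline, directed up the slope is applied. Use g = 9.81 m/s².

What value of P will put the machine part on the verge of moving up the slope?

At impending motion up the slope, friction acts down-slope at its limit: f = μ_s N.
P is parallel to the surface, so N = m g cos θ = 756 N.
Along the incline: P = m g sin θ + μ_s N = 246 + 0.4×756 = 548 N.

P ≈ 548 N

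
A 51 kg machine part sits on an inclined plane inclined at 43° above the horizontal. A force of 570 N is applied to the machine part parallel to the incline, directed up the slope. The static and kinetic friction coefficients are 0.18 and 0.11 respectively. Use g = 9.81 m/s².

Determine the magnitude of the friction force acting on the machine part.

Perpendicular to the surface, N = m g cos θ = 51·9.81·cos 43° = 365.9 N.
Parallel to the incline, ΣF = 0 gives f = m g sin θ − P = 341.2 − 570 = -228.8 N (up-slope positive).
Static friction can supply at most μ_s N = 65.86 N.
|-228.8| exceeds 65.86 N, so the machine part slips up-slope; friction is kinetic, f = μ_k N = 0.11×365.9 = 40.2 N.

f ≈ 40.2 N (down the incline)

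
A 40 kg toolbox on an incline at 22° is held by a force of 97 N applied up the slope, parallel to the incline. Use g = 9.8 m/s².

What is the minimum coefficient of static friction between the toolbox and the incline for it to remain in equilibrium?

N = m g cos θ = 363.5 N.
Friction must make up the shortfall along the incline: f = m g sin θ − P = 146.8 − 97 = 49.85 N.
At the threshold f = μ_s N, so μ_s,min = 49.85/363.5 = 0.137.

μ_s,min ≈ 0.137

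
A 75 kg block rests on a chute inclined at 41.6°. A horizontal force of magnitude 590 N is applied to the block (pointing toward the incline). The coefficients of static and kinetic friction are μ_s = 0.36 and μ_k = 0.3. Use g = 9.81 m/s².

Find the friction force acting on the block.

Resolve perpendicular to the incline: N = m g cos θ + P sin θ = 75×9.81×cos 41.6° + 590×sin 41.6° = 941.9 N.
Parallel to the incline: P cos θ − m g sin θ = 441.2 − 488.5 = -47.28 N; the friction needed to balance this is 47.28 N acting up the slope.
Maximum static friction: μ_s N = 0.36 × 941.9 = 339.1 N.
Since 47.28 N is within the 339.1 N limit, the block stays put and friction is exactly 47.3 N.

f ≈ 47.3 N (up the incline)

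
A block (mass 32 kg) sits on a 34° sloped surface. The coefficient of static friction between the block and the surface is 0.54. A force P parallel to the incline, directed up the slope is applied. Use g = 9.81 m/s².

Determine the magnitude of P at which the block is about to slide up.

P ≈ 316 N

At impending motion up the slope, friction acts down-slope at its limit: f = μ_s N.
P is parallel to the surface, so N = m g cos θ = 260 N.
Along the incline: P = m g sin θ + μ_s N = 176 + 0.54×260 = 316 N.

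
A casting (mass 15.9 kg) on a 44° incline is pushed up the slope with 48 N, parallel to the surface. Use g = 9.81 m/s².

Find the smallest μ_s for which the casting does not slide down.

N = m g cos θ = 112.2 N.
Friction must make up the shortfall along the incline: f = m g sin θ − P = 108.4 − 48 = 60.35 N.
At the threshold f = μ_s N, so μ_s,min = 60.35/112.2 = 0.538.

μ_s,min ≈ 0.538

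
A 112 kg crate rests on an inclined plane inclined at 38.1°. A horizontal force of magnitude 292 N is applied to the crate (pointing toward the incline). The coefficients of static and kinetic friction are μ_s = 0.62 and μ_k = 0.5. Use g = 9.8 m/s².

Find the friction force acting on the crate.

f ≈ 447 N (up the incline)

The horizontal push has a component P sin θ into the surface, so N = m g cos θ + P sin θ = 863.7 + 180.2 = 1044 N.
Along the incline, the net driving force (taking up-slope positive) is P cos θ − m g sin θ = 229.8 − 677.3 = -447.5 N, so equilibrium requires friction f = 447.5 N (up-slope).
The limit of static friction is μ_s N = 647.2 N.
|f_req| = 447.5 ≤ 647.2 N → the crate is in equilibrium; friction equals the required value.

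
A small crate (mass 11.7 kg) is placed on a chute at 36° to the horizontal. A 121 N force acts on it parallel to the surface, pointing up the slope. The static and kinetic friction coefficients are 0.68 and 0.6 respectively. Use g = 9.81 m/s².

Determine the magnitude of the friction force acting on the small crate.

The normal reaction is N = m g cos θ = 92.86 N.
For equilibrium along the incline the friction force must supply f = m g sin θ − P = 67.46 − 121 = -53.54 N (positive meaning up-slope).
Maximum static friction available: μ_s N = 0.68 × 92.86 = 63.14 N.
Since |-53.54| ≤ 63.14 N, static friction is sufficient; f equals the required value, not μ_s N.

f ≈ 53.5 N (down the incline)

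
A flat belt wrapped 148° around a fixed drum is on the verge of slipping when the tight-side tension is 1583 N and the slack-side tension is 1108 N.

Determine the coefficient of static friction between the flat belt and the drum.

μ ≈ 0.138

T₂/T₁ = e^{μβ} → μ = ln(T₂/T₁)/β.
β = 148° = 2.583 rad.
μ = ln(1583/1108)/2.583 = ln(1.429)/2.583 = 0.138.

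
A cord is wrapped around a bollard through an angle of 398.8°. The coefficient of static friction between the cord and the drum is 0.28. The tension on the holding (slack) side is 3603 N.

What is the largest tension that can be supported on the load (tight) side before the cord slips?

At impending slip the capstan equation gives T₂/T₁ = e^{μβ} with β in radians.
β = 398.8° × π/180 = 6.96 rad.
e^{μβ} = e^{0.28×6.96} = 7.021.
T₂ = T₁ · e^{μβ} = 3603 × 7.021 = 25300 N.

T_max ≈ 25300 N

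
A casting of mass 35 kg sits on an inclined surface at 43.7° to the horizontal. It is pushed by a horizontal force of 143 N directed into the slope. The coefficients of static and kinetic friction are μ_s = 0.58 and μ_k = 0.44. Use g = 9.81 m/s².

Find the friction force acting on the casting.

f ≈ 134 N (up the incline)

Normal direction: N = m g cos θ + P sin θ = 347 N.
Parallel to the incline: P cos θ − m g sin θ = 103.4 − 237.2 = -133.8 N; the friction needed to balance this is 133.8 N acting up the slope.
Maximum static friction: μ_s N = 0.58 × 347 = 201.3 N.
Since 133.8 N is within the 201.3 N limit, the casting stays put and friction is exactly 134 N.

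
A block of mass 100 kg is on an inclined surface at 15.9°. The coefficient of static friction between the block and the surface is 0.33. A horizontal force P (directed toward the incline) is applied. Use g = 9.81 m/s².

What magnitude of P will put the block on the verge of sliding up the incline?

P ≈ 666 N

At impending motion up the slope, friction acts down-slope at its limit: f = μ_s N.
Perpendicular to the incline: N = m g cos θ + P sin θ.
Along the incline: P cos θ = m g sin θ + μ_s N = m g sin θ + μ_s (m g cos θ + P sin θ).
Solving, P (cos θ − μ_s sin θ) = m g (sin θ + μ_s cos θ), so P = 100×9.81×(sin 15.9° + 0.33 cos 15.9°)/(cos 15.9° − 0.33 sin 15.9°) = 981×0.5913/0.8713 = 666 N.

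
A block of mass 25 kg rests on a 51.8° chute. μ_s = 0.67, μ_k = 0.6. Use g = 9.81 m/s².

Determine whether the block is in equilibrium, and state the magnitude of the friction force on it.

N = m g cos θ = 152 N.
Down-slope weight component: m g sin θ = 193 N.
μ_s N = 102 N.
193 > 102 N, so it slides; kinetic friction f = μ_k N = 0.6×152 = 91 N.

f ≈ 91 N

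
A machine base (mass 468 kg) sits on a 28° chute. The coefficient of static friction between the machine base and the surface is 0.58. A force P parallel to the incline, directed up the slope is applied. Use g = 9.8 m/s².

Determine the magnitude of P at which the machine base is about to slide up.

P ≈ 4500 N

At impending motion up the slope, friction acts down-slope at its limit: f = μ_s N.
P is parallel to the surface, so N = m g cos θ = 4050 N.
Along the incline: P = m g sin θ + μ_s N = 2150 + 0.58×4050 = 4500 N.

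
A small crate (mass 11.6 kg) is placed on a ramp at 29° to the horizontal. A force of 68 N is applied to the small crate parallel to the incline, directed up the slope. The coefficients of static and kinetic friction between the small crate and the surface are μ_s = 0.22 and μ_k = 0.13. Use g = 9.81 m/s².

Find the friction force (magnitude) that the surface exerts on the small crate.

Perpendicular to the surface, N = m g cos θ = 11.6·9.81·cos 29° = 99.53 N.
Parallel to the incline, ΣF = 0 gives f = m g sin θ − P = 55.17 − 68 = -12.83 N (up-slope positive).
The static-friction ceiling is μ_s N = 0.22 × 99.53 = 21.9 N.
Since |-12.83| ≤ 21.9 N, the small crate remains in static equilibrium and friction takes exactly the required value.

f ≈ 12.8 N (down the incline)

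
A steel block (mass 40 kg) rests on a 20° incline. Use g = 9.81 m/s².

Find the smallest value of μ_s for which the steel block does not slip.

μ_s,min ≈ 0.364

At the slip threshold m g sin θ = μ_s m g cos θ, so μ_s,min = tan θ.
μ_s,min = tan 20° = 0.364.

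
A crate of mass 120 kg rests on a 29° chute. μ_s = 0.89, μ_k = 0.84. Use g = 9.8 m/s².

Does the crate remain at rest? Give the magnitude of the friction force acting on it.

f ≈ 570 N

N = m g cos θ = 1030 N.
Down-slope weight component: m g sin θ = 570 N.
μ_s N = 915 N.
570 ≤ 915 N, so it stays put; friction = 570 N.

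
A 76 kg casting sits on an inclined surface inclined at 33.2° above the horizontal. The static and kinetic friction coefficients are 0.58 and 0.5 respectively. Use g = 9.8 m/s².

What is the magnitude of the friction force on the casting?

f ≈ 312 N (up the incline)

Normal force: N = m g cos θ = 76 × 9.8 × cos 33.2° = 623.2 N.
Along the slope the weight component is m g sin θ = 407.8 N; friction must supply exactly this, acting up-slope.
The static-friction ceiling is μ_s N = 0.58 × 623.2 = 361.5 N.
Since |407.8| > 361.5 N, static friction cannot hold it; the casting slides down the incline and kinetic friction applies: f = μ_k N = 0.5 × 623.2 = 312 N.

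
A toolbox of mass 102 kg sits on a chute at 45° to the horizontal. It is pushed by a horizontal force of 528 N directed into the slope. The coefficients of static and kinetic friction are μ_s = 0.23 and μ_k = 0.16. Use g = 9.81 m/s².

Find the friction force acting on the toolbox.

f ≈ 173 N (up the incline)

Resolve perpendicular to the incline: N = m g cos θ + P sin θ = 102×9.81×cos 45° + 528×sin 45° = 1081 N.
Parallel to the incline: P cos θ − m g sin θ = 373.4 − 707.5 = -334.2 N; the friction needed to balance this is 334.2 N acting up the slope.
Maximum static friction: μ_s N = 0.23 × 1081 = 248.6 N.
|f_req| = 334.2 > 248.6 N → the toolbox slides down the incline; f = μ_k N = 0.16 × 1081 = 173 N.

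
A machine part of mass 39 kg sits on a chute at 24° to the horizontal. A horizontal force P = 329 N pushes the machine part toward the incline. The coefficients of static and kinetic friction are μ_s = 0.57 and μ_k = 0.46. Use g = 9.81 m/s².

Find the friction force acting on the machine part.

Resolve perpendicular to the incline: N = m g cos θ + P sin θ = 39×9.81×cos 24° + 329×sin 24° = 483.3 N.
Along the incline, the net driving force (taking up-slope positive) is P cos θ − m g sin θ = 300.6 − 155.6 = 144.9 N, so equilibrium requires friction f = -144.9 N (down-slope).
Maximum static friction: μ_s N = 0.57 × 483.3 = 275.5 N.
Since 144.9 N is within the 275.5 N limit, the machine part stays put and friction is exactly 145 N.

f ≈ 145 N (down the incline)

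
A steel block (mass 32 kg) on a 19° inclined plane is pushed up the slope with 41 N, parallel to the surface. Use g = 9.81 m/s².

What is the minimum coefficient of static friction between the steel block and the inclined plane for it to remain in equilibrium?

N = m g cos θ = 296.8 N.
Friction must make up the shortfall along the incline: f = m g sin θ − P = 102.2 − 41 = 61.2 N.
At the threshold f = μ_s N, so μ_s,min = 61.2/296.8 = 0.206.

μ_s,min ≈ 0.206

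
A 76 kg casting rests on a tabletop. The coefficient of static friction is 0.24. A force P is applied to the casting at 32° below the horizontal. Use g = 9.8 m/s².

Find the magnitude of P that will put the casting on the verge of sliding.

P ≈ 248 N

N = m g + P sin α (the push presses the casting into the tabletop).
At impending slip, P cos α = μ_s N = μ_s (m g + P sin α).
Solving: P (cos α − μ_s sin α) = μ_s m g → P = 0.24×745/(cos 32° − 0.24 sin 32°) = 179/0.7209 = 248 N.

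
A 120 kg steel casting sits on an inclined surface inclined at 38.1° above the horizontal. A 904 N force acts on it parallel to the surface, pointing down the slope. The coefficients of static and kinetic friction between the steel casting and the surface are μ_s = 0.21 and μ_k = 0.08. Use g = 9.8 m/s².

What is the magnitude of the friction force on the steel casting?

f ≈ 74 N (up the incline)

Perpendicular to the surface, N = m g cos θ = 120·9.8·cos 38.1° = 925.4 N.
For equilibrium along the incline the friction force must supply f = m g sin θ + P = 725.6 + 904 = 1630 N (positive meaning up-slope).
Static friction can supply at most μ_s N = 194.3 N.
Since |1630| > 194.3 N, static friction cannot hold it; the steel casting slides down the incline and kinetic friction applies: f = μ_k N = 0.08 × 925.4 = 74 N.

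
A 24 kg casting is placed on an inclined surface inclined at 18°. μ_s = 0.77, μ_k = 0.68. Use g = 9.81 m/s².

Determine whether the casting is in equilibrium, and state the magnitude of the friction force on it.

f ≈ 72.8 N

N = m g cos θ = 224 N.
Down-slope weight component: m g sin θ = 72.8 N.
μ_s N = 172 N.
72.8 ≤ 172 N, so it stays put; friction = 72.8 N.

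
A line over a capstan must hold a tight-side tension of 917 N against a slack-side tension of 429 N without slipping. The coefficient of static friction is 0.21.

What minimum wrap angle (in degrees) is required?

β_min ≈ 207°

T₂/T₁ = e^{μβ} → β = ln(T₂/T₁)/μ.
β = ln(917/429)/0.21 = 0.7597/0.21 = 3.617 rad.
In degrees: β = 3.617 × 180/π = 207°.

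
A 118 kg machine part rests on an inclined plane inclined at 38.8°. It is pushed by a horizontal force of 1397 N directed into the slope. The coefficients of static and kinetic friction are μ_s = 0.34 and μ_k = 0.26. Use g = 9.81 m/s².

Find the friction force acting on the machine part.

The horizontal push has a component P sin θ into the surface, so N = m g cos θ + P sin θ = 902.1 + 875.4 = 1778 N.
Parallel to the incline: P cos θ − m g sin θ = 1089 − 725.3 = 363.4 N; the friction needed to balance this is 363.4 N acting down the slope.
Maximum static friction: μ_s N = 0.34 × 1778 = 604.4 N.
Since 363.4 N is within the 604.4 N limit, the machine part stays put and friction is exactly 363 N.

f ≈ 363 N (down the incline)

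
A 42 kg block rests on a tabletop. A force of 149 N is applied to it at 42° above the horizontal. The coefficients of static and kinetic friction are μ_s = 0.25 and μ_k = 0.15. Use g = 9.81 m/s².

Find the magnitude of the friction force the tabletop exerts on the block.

Vertical equilibrium gives N = m g − P sin α = 312.3 N.
The horizontal driving force is P cos α = 110.7 N, so equilibrium needs friction f = 110.7 N.
μ_s N = 0.25 × 312.3 = 78.08 N.
The required friction exceeds μ_s N, so the block moves and f = μ_k N = 46.8 N.

f ≈ 46.8 N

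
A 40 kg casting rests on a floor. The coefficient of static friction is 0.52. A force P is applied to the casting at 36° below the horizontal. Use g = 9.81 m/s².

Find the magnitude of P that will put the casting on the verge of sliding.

P ≈ 405 N

N = m g + P sin α (the push presses the casting into the floor).
At impending slip, P cos α = μ_s N = μ_s (m g + P sin α).
Solving: P (cos α − μ_s sin α) = μ_s m g → P = 0.52×392/(cos 36° − 0.52 sin 36°) = 204/0.5034 = 405 N.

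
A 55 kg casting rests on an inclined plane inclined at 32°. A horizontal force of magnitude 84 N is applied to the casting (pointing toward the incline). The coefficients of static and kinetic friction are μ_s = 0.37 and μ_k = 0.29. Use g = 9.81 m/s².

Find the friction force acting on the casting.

Normal direction: N = m g cos θ + P sin θ = 502.1 N.
Along the incline, the net driving force (taking up-slope positive) is P cos θ − m g sin θ = 71.24 − 285.9 = -214.7 N, so equilibrium requires friction f = 214.7 N (up-slope).
Maximum static friction: μ_s N = 0.37 × 502.1 = 185.8 N.
|f_req| = 214.7 > 185.8 N → the casting slides down the incline; f = μ_k N = 0.29 × 502.1 = 146 N.

f ≈ 146 N (up the incline)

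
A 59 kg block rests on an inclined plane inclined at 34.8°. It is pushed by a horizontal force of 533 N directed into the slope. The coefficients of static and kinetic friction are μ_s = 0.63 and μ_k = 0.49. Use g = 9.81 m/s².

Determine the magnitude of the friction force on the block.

f ≈ 107 N (down the incline)

Resolve perpendicular to the incline: N = m g cos θ + P sin θ = 59×9.81×cos 34.8° + 533×sin 34.8° = 779.5 N.
Along the incline, the net driving force (taking up-slope positive) is P cos θ − m g sin θ = 437.7 − 330.3 = 107.3 N, so equilibrium requires friction f = -107.3 N (down-slope).
Maximum static friction: μ_s N = 0.63 × 779.5 = 491.1 N.
Since 107.3 N is within the 491.1 N limit, the block stays put and friction is exactly 107 N.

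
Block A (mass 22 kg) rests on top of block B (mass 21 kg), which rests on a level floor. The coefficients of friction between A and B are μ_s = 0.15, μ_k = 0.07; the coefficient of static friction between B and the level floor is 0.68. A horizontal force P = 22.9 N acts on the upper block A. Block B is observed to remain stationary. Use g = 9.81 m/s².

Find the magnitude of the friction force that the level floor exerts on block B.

Between the blocks, N₁ = m_A g = 215.8 N.
Maximum static friction on A from B: μ_s N₁ = 0.15×215.8 = 32.37 N.
P = 22.9 N is within that limit, so A and B move together (both at rest); the A–B friction is simply f₁ = P = 22.9 N.
By Newton's third law B feels 22.9 N forward from A. With B stationary, the floor's static friction on B balances it: f₂ = 22.9 N (well within μ_s(m_A+m_B)g = 286.8 N).

f ≈ 22.9 N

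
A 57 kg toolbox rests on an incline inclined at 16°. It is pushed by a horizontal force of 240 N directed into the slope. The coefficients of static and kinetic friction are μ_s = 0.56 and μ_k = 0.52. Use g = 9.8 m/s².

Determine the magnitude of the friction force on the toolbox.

Resolve perpendicular to the incline: N = m g cos θ + P sin θ = 57×9.8×cos 16° + 240×sin 16° = 603.1 N.
Parallel to the incline: P cos θ − m g sin θ = 230.7 − 154 = 76.73 N; the friction needed to balance this is 76.73 N acting down the slope.
The limit of static friction is μ_s N = 337.7 N.
|f_req| = 76.73 ≤ 337.7 N → the toolbox is in equilibrium; friction equals the required value.

f ≈ 76.7 N (down the incline)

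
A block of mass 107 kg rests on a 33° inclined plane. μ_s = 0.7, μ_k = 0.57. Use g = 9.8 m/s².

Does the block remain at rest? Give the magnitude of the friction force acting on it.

f ≈ 571 N

N = m g cos θ = 879 N.
Down-slope weight component: m g sin θ = 571 N.
μ_s N = 616 N.
571 ≤ 616 N, so it stays put; friction = 571 N.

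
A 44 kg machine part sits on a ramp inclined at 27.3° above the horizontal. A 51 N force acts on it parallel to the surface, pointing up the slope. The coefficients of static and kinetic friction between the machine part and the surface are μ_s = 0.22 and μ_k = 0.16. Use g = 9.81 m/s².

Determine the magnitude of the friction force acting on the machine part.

Normal force: N = m g cos θ = 44 × 9.81 × cos 27.3° = 383.6 N.
Parallel to the incline, ΣF = 0 gives f = m g sin θ − P = 198 − 51 = 147 N (up-slope positive).
Static friction can supply at most μ_s N = 84.38 N.
Since |147| > 84.38 N, static friction cannot hold it; the machine part slides down the incline and kinetic friction applies: f = μ_k N = 0.16 × 383.6 = 61.4 N.

f ≈ 61.4 N (up the incline)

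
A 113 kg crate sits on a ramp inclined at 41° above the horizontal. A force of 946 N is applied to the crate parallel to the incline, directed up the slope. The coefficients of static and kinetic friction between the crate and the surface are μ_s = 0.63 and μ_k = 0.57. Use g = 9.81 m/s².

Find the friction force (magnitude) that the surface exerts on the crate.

Normal force: N = m g cos θ = 113 × 9.81 × cos 41° = 836.6 N.
Parallel to the incline, ΣF = 0 gives f = m g sin θ − P = 727.3 − 946 = -218.7 N (up-slope positive).
Maximum static friction available: μ_s N = 0.63 × 836.6 = 527.1 N.
Since |-218.7| ≤ 527.1 N, the crate remains in static equilibrium and friction takes exactly the required value.

f ≈ 219 N (down the incline)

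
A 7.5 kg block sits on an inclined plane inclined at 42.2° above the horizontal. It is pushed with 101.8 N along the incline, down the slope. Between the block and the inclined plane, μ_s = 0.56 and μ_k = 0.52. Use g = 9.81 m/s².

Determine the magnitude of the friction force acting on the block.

f ≈ 28.3 N (up the incline)

Perpendicular to the surface, N = m g cos θ = 7.5·9.81·cos 42.2° = 54.5 N.
For equilibrium along the incline the friction force must supply f = m g sin θ + P = 49.42 + 101.8 = 151.2 N (positive meaning up-slope).
The static-friction ceiling is μ_s N = 0.56 × 54.5 = 30.52 N.
|151.2| exceeds 30.52 N, so the block slips down-slope; friction is kinetic, f = μ_k N = 0.52×54.5 = 28.3 N.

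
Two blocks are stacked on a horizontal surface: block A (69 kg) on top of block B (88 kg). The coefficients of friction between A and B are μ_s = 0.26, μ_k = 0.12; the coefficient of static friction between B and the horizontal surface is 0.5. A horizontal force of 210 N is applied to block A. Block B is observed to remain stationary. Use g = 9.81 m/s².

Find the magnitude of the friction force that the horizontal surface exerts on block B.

f ≈ 81.2 N

Normal force at the A–B interface: N₁ = m_A g = 676.9 N.
So the A–B interface can sustain at most μ_s N₁ = 176 N of static friction.
Since P = 210 N > 176 N, A slides on B; the A–B friction is kinetic: f₁ = μ_k N₁ = 0.12×676.9 = 81.2 N.
By Newton's third law B feels 81.2 N forward from A. With B stationary, the floor's static friction on B balances it: f₂ = 81.2 N (well within μ_s(m_A+m_B)g = 770.1 N).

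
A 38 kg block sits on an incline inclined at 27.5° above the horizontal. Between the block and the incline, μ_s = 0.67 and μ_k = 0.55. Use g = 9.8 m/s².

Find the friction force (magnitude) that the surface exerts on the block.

Normal force: N = m g cos θ = 38 × 9.8 × cos 27.5° = 330.3 N.
Along the slope the weight component is m g sin θ = 172 N; friction must supply exactly this, acting up-slope.
Maximum static friction available: μ_s N = 0.67 × 330.3 = 221.3 N.
Since |172| ≤ 221.3 N, static friction is sufficient; f equals the required value, not μ_s N.

f ≈ 172 N (up the incline)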